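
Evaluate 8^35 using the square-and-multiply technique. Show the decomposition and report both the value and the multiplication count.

Computing 8^35 by squaring (build up from 8^1; each line after the first costs one multiplication):

8^1 = 8
8^2 = (8^1)^2 = 8^2 = 64
8^4 = (8^2)^2 = 64^2 = 4096
8^8 = (8^4)^2 = 4096^2 = 16777216
8^16 = (8^8)^2 = 16777216^2 = 281474976710656
8^17 = 8 * 8^16 = 8 * 281474976710656 = 2251799813685248
8^34 = (8^17)^2 = 2251799813685248^2 = 5070602400912917605986812821504
8^35 = 8 * 8^34 = 8 * 5070602400912917605986812821504 = 40564819207303340847894502572032

Result: 40564819207303340847894502572032
Multiplications needed: 7 (7 lines after 8^1)

8^35 = 40564819207303340847894502572032. Using exponentiation by squaring, this requires 7 multiplications. The key idea: if the exponent is even, square the half-power; if odd, multiply by the base once.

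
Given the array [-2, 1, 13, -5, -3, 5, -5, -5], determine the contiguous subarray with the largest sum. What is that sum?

Using Kadane's algorithm on [-2, 1, 13, -5, -3, 5, -5, -5]:

Scanning through the array:
Position 1 (value 1): max_ending_here = 1, max_so_far = 1
Position 2 (value 13): max_ending_here = 14, max_so_far = 14
Position 3 (value -5): max_ending_here = 9, max_so_far = 14
Position 4 (value -3): max_ending_here = 6, max_so_far = 14
Position 5 (value 5): max_ending_here = 11, max_so_far = 14
Position 6 (value -5): max_ending_here = 6, max_so_far = 14
Position 7 (value -5): max_ending_here = 1, max_so_far = 14

Maximum subarray: [1, 13]
Maximum sum: 14

The maximum subarray is [1, 13] with sum 14. This subarray runs from index 1 to index 2.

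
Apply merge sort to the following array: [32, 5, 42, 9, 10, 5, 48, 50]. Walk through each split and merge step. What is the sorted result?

Merge sort trace:

Split: [32, 5, 42, 9, 10, 5, 48, 50] -> [32, 5, 42, 9] and [10, 5, 48, 50]
  Split: [32, 5, 42, 9] -> [32, 5] and [42, 9]
    Split: [32, 5] -> [32] and [5]
    Merge: [32] + [5] -> [5, 32]
    Split: [42, 9] -> [42] and [9]
    Merge: [42] + [9] -> [9, 42]
  Merge: [5, 32] + [9, 42] -> [5, 9, 32, 42]
  Split: [10, 5, 48, 50] -> [10, 5] and [48, 50]
    Split: [10, 5] -> [10] and [5]
    Merge: [10] + [5] -> [5, 10]
    Split: [48, 50] -> [48] and [50]
    Merge: [48] + [50] -> [48, 50]
  Merge: [5, 10] + [48, 50] -> [5, 10, 48, 50]
Merge: [5, 9, 32, 42] + [5, 10, 48, 50] -> [5, 5, 9, 10, 32, 42, 48, 50]

Final sorted array: [5, 5, 9, 10, 32, 42, 48, 50]

The merge sort proceeds by recursively splitting the array and merging sorted halves.
After all merges, the sorted array is [5, 5, 9, 10, 32, 42, 48, 50].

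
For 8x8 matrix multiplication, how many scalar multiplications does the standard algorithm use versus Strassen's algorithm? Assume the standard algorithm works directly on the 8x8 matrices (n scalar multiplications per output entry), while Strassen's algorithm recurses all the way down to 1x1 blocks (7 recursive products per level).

Matrix multiplication for 8x8 matrices:

Standard algorithm: 8^3 = 512 multiplications
Strassen's algorithm: 7^(log2(8)) = 7^3 = 343 multiplications
Savings: 512 - 343 = 169 multiplications

Standard: 512 multiplications (8^3). Strassen: 343 multiplications (7^3). Strassen reduces 8 recursive multiplications to 7 at each level.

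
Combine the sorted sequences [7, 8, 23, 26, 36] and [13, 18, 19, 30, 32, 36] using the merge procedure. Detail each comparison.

Merging process:

Compare 7 vs 13: take 7 from left. Merged: [7]
Compare 8 vs 13: take 8 from left. Merged: [7, 8]
Compare 23 vs 13: take 13 from right. Merged: [7, 8, 13]
Compare 23 vs 18: take 18 from right. Merged: [7, 8, 13, 18]
Compare 23 vs 19: take 19 from right. Merged: [7, 8, 13, 18, 19]
Compare 23 vs 30: take 23 from left. Merged: [7, 8, 13, 18, 19, 23]
Compare 26 vs 30: take 26 from left. Merged: [7, 8, 13, 18, 19, 23, 26]
Compare 36 vs 30: take 30 from right. Merged: [7, 8, 13, 18, 19, 23, 26, 30]
Compare 36 vs 32: take 32 from right. Merged: [7, 8, 13, 18, 19, 23, 26, 30, 32]
Compare 36 vs 36: take 36 from left. Merged: [7, 8, 13, 18, 19, 23, 26, 30, 32, 36]
Append remaining from right: [36]. Merged: [7, 8, 13, 18, 19, 23, 26, 30, 32, 36, 36]

Final merged array: [7, 8, 13, 18, 19, 23, 26, 30, 32, 36, 36]
Total comparisons: 10

The merged array is [7, 8, 13, 18, 19, 23, 26, 30, 32, 36, 36], requiring 10 comparisons. The merge step runs in O(n) time where n is the total number of elements.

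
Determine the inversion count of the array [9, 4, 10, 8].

Finding inversions in [9, 4, 10, 8]:

(0, 1): arr[0]=9 > arr[1]=4
(0, 3): arr[0]=9 > arr[3]=8
(2, 3): arr[2]=10 > arr[3]=8

Total inversions: 3

The array has 3 inversion(s): (0,1), (0,3), (2,3). Each pair (i,j) satisfies i < j and arr[i] > arr[j].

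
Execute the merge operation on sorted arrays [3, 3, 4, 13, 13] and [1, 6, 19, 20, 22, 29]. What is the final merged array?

Merging process:

Compare 3 vs 1: take 1 from right. Merged: [1]
Compare 3 vs 6: take 3 from left. Merged: [1, 3]
Compare 3 vs 6: take 3 from left. Merged: [1, 3, 3]
Compare 4 vs 6: take 4 from left. Merged: [1, 3, 3, 4]
Compare 13 vs 6: take 6 from right. Merged: [1, 3, 3, 4, 6]
Compare 13 vs 19: take 13 from left. Merged: [1, 3, 3, 4, 6, 13]
Compare 13 vs 19: take 13 from left. Merged: [1, 3, 3, 4, 6, 13, 13]
Append remaining from right: [19, 20, 22, 29]. Merged: [1, 3, 3, 4, 6, 13, 13, 19, 20, 22, 29]

Final merged array: [1, 3, 3, 4, 6, 13, 13, 19, 20, 22, 29]
Total comparisons: 7

The merged array is [1, 3, 3, 4, 6, 13, 13, 19, 20, 22, 29], requiring 7 comparisons. The merge step runs in O(n) time where n is the total number of elements.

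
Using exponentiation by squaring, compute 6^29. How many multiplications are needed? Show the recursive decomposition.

Computing 6^29 by squaring (build up from 6^1; each line after the first costs one multiplication):

6^1 = 6
6^2 = (6^1)^2 = 6^2 = 36
6^3 = 6 * 6^2 = 6 * 36 = 216
6^6 = (6^3)^2 = 216^2 = 46656
6^7 = 6 * 6^6 = 6 * 46656 = 279936
6^14 = (6^7)^2 = 279936^2 = 78364164096
6^28 = (6^14)^2 = 78364164096^2 = 6140942214464815497216
6^29 = 6 * 6^28 = 6 * 6140942214464815497216 = 36845653286788892983296

Result: 36845653286788892983296
Multiplications needed: 7 (7 lines after 6^1)

6^29 = 36845653286788892983296. Using exponentiation by squaring, this requires 7 multiplications. The key idea: if the exponent is even, square the half-power; if odd, multiply by the base once.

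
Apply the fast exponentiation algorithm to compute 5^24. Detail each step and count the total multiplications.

Computing 5^24 by squaring (build up from 5^1; each line after the first costs one multiplication):

5^1 = 5
5^2 = (5^1)^2 = 5^2 = 25
5^3 = 5 * 5^2 = 5 * 25 = 125
5^6 = (5^3)^2 = 125^2 = 15625
5^12 = (5^6)^2 = 15625^2 = 244140625
5^24 = (5^12)^2 = 244140625^2 = 59604644775390625

Result: 59604644775390625
Multiplications needed: 5 (5 lines after 5^1)

5^24 = 59604644775390625. Using exponentiation by squaring, this requires 5 multiplications. The key idea: if the exponent is even, square the half-power; if odd, multiply by the base once.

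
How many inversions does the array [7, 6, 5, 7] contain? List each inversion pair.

Finding inversions in [7, 6, 5, 7]:

(0, 1): arr[0]=7 > arr[1]=6
(0, 2): arr[0]=7 > arr[2]=5
(1, 2): arr[1]=6 > arr[2]=5

Total inversions: 3

The array has 3 inversion(s): (0,1), (0,2), (1,2). Each pair (i,j) satisfies i < j and arr[i] > arr[j].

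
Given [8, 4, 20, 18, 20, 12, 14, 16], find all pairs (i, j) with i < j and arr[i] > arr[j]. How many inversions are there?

Finding inversions in [8, 4, 20, 18, 20, 12, 14, 16]:

(0, 1): arr[0]=8 > arr[1]=4
(2, 3): arr[2]=20 > arr[3]=18
(2, 5): arr[2]=20 > arr[5]=12
(2, 6): arr[2]=20 > arr[6]=14
(2, 7): arr[2]=20 > arr[7]=16
(3, 5): arr[3]=18 > arr[5]=12
(3, 6): arr[3]=18 > arr[6]=14
(3, 7): arr[3]=18 > arr[7]=16
(4, 5): arr[4]=20 > arr[5]=12
(4, 6): arr[4]=20 > arr[6]=14
(4, 7): arr[4]=20 > arr[7]=16

Total inversions: 11

The array has 11 inversion(s): (0,1), (2,3), (2,5), (2,6), (2,7), (3,5), (3,6), (3,7), (4,5), (4,6), (4,7). Each pair (i,j) satisfies i < j and arr[i] > arr[j].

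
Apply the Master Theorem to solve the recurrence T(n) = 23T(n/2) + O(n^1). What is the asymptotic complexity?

Master Theorem for T(n) = 23T(n/2) + O(n^1):

a = 23, b = 2, c = 1
log_b(a) = log_2(23) = 4.5236

Case 1: c = 1 < log_2(23) = 4.5236
T(n) = O(n^(log_2 23))

For T(n) = 23T(n/2) + O(n^1): log_2(23) = 4.5236. This is Case 1 of the Master Theorem (c < log_b(a), work dominated by leaves), giving O(n^(log_2 23)).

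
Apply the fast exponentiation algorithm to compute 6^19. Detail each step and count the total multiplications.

Computing 6^19 by squaring (build up from 6^1; each line after the first costs one multiplication):

6^1 = 6
6^2 = (6^1)^2 = 6^2 = 36
6^4 = (6^2)^2 = 36^2 = 1296
6^8 = (6^4)^2 = 1296^2 = 1679616
6^9 = 6 * 6^8 = 6 * 1679616 = 10077696
6^18 = (6^9)^2 = 10077696^2 = 101559956668416
6^19 = 6 * 6^18 = 6 * 101559956668416 = 609359740010496

Result: 609359740010496
Multiplications needed: 6 (6 lines after 6^1)

6^19 = 609359740010496. Using exponentiation by squaring, this requires 6 multiplications. The key idea: if the exponent is even, square the half-power; if odd, multiply by the base once.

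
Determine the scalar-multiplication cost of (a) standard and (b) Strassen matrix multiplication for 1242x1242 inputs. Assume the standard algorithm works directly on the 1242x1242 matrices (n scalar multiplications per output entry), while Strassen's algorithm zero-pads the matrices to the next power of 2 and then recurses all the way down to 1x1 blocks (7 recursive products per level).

Matrix multiplication for 1242x1242 matrices:

Strassen's algorithm requires power-of-2 dimensions. Pad 1242x1242 to 2048x2048 (next power of 2).

Standard algorithm: 1242^3 = 1915864488 multiplications
Strassen's algorithm: 7^(log2(2048)) = 7^11 = 1977326743 multiplications
Difference: 1915864488 - 1977326743 = -61462255 (Strassen uses MORE here due to padding overhead — for small or just-over-power-of-2 n, padding can outweigh the per-level savings)

Standard: 1915864488 multiplications (1242^3). Strassen: 1977326743 multiplications (7^11, after padding to 2048x2048). Strassen reduces 8 recursive multiplications to 7 at each level.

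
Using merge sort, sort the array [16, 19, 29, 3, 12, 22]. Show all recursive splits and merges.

Merge sort trace:

Split: [16, 19, 29, 3, 12, 22] -> [16, 19, 29] and [3, 12, 22]
  Split: [16, 19, 29] -> [16] and [19, 29]
    Split: [19, 29] -> [19] and [29]
    Merge: [19] + [29] -> [19, 29]
  Merge: [16] + [19, 29] -> [16, 19, 29]
  Split: [3, 12, 22] -> [3] and [12, 22]
    Split: [12, 22] -> [12] and [22]
    Merge: [12] + [22] -> [12, 22]
  Merge: [3] + [12, 22] -> [3, 12, 22]
Merge: [16, 19, 29] + [3, 12, 22] -> [3, 12, 16, 19, 22, 29]

Final sorted array: [3, 12, 16, 19, 22, 29]

The merge sort proceeds by recursively splitting the array and merging sorted halves.
After all merges, the sorted array is [3, 12, 16, 19, 22, 29].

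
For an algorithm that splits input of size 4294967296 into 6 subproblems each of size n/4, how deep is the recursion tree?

For divide and conquer with division factor 4:

Problem sizes at each level:
Level 0: 4294967296
Level 1: 1073741824
Level 2: 268435456
Level 3: 67108864
Level 4: 16777216
Level 5: 4194304
Level 6: 1048576
Level 7: 262144
Level 8: 65536
Level 9: 16384
Level 10: 4096
Level 11: 1024
Level 12: 256
Level 13: 64
Level 14: 16
Level 15: 4
Level 16: 1

The root is level 0 and the size-1 base case is level 16 (the tree spans levels 0 through 16, i.e. 17 levels counting the root), so the depth is the number of divisions: log_4(4294967296) = 16

The recursion tree depth is log_4(4294967296) = 16. At each level, the problem size is divided by 4, so it takes 16 divisions to reduce to a base case of size 1. The algorithm makes 6 recursive calls at each level.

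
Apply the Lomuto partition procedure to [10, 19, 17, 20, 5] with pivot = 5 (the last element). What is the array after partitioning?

Lomuto partition with pivot = 5:

Initial array: [10, 19, 17, 20, 5]

arr[0]=10 > 5: no swap
arr[1]=19 > 5: no swap
arr[2]=17 > 5: no swap
arr[3]=20 > 5: no swap

Place pivot at position 0: [5, 19, 17, 20, 10]
Pivot position: 0

After partitioning with pivot 5, the array becomes [5, 19, 17, 20, 10]. The pivot is placed at index 0. All elements to the left of the pivot are <= 5, and all elements to the right are > 5.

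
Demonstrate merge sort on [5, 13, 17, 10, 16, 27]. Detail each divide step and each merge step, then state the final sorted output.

Merge sort trace:

Split: [5, 13, 17, 10, 16, 27] -> [5, 13, 17] and [10, 16, 27]
  Split: [5, 13, 17] -> [5] and [13, 17]
    Split: [13, 17] -> [13] and [17]
    Merge: [13] + [17] -> [13, 17]
  Merge: [5] + [13, 17] -> [5, 13, 17]
  Split: [10, 16, 27] -> [10] and [16, 27]
    Split: [16, 27] -> [16] and [27]
    Merge: [16] + [27] -> [16, 27]
  Merge: [10] + [16, 27] -> [10, 16, 27]
Merge: [5, 13, 17] + [10, 16, 27] -> [5, 10, 13, 16, 17, 27]

Final sorted array: [5, 10, 13, 16, 17, 27]

The merge sort proceeds by recursively splitting the array and merging sorted halves.
After all merges, the sorted array is [5, 10, 13, 16, 17, 27].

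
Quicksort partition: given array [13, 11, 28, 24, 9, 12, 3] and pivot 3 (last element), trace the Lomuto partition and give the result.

Lomuto partition with pivot = 3:

Initial array: [13, 11, 28, 24, 9, 12, 3]

arr[0]=13 > 3: no swap
arr[1]=11 > 3: no swap
arr[2]=28 > 3: no swap
arr[3]=24 > 3: no swap
arr[4]=9 > 3: no swap
arr[5]=12 > 3: no swap

Place pivot at position 0: [3, 11, 28, 24, 9, 12, 13]
Pivot position: 0

After partitioning with pivot 3, the array becomes [3, 11, 28, 24, 9, 12, 13]. The pivot is placed at index 0. All elements to the left of the pivot are <= 3, and all elements to the right are > 3.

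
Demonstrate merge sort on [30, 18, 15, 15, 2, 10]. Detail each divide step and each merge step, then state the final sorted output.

Merge sort trace:

Split: [30, 18, 15, 15, 2, 10] -> [30, 18, 15] and [15, 2, 10]
  Split: [30, 18, 15] -> [30] and [18, 15]
    Split: [18, 15] -> [18] and [15]
    Merge: [18] + [15] -> [15, 18]
  Merge: [30] + [15, 18] -> [15, 18, 30]
  Split: [15, 2, 10] -> [15] and [2, 10]
    Split: [2, 10] -> [2] and [10]
    Merge: [2] + [10] -> [2, 10]
  Merge: [15] + [2, 10] -> [2, 10, 15]
Merge: [15, 18, 30] + [2, 10, 15] -> [2, 10, 15, 15, 18, 30]

Final sorted array: [2, 10, 15, 15, 18, 30]

The merge sort proceeds by recursively splitting the array and merging sorted halves.
After all merges, the sorted array is [2, 10, 15, 15, 18, 30].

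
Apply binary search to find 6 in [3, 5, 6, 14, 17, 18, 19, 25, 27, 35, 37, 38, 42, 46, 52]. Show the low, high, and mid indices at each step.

Binary search for 6 in [3, 5, 6, 14, 17, 18, 19, 25, 27, 35, 37, 38, 42, 46, 52]:

lo=0, hi=14, mid=7, arr[mid]=25 -> 25 > 6, search left half
lo=0, hi=6, mid=3, arr[mid]=14 -> 14 > 6, search left half
lo=0, hi=2, mid=1, arr[mid]=5 -> 5 < 6, search right half
lo=2, hi=2, mid=2, arr[mid]=6 -> Found target at index 2!

Binary search finds 6 at index 2 after 4 comparisons. The search repeatedly halves the search space by comparing with the middle element.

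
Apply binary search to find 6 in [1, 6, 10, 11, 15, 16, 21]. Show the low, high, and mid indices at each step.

Binary search for 6 in [1, 6, 10, 11, 15, 16, 21]:

lo=0, hi=6, mid=3, arr[mid]=11 -> 11 > 6, search left half
lo=0, hi=2, mid=1, arr[mid]=6 -> Found target at index 1!

Binary search finds 6 at index 1 after 2 comparisons. The search repeatedly halves the search space by comparing with the middle element.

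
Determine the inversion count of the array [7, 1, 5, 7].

Finding inversions in [7, 1, 5, 7]:

(0, 1): arr[0]=7 > arr[1]=1
(0, 2): arr[0]=7 > arr[2]=5

Total inversions: 2

The array has 2 inversion(s): (0,1), (0,2). Each pair (i,j) satisfies i < j and arr[i] > arr[j].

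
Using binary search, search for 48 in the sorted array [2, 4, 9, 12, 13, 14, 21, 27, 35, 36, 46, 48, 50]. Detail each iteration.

Binary search for 48 in [2, 4, 9, 12, 13, 14, 21, 27, 35, 36, 46, 48, 50]:

lo=0, hi=12, mid=6, arr[mid]=21 -> 21 < 48, search right half
lo=7, hi=12, mid=9, arr[mid]=36 -> 36 < 48, search right half
lo=10, hi=12, mid=11, arr[mid]=48 -> Found target at index 11!

Binary search finds 48 at index 11 after 3 comparisons. The search repeatedly halves the search space by comparing with the middle element.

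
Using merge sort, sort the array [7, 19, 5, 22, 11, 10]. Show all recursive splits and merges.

Merge sort trace:

Split: [7, 19, 5, 22, 11, 10] -> [7, 19, 5] and [22, 11, 10]
  Split: [7, 19, 5] -> [7] and [19, 5]
    Split: [19, 5] -> [19] and [5]
    Merge: [19] + [5] -> [5, 19]
  Merge: [7] + [5, 19] -> [5, 7, 19]
  Split: [22, 11, 10] -> [22] and [11, 10]
    Split: [11, 10] -> [11] and [10]
    Merge: [11] + [10] -> [10, 11]
  Merge: [22] + [10, 11] -> [10, 11, 22]
Merge: [5, 7, 19] + [10, 11, 22] -> [5, 7, 10, 11, 19, 22]

Final sorted array: [5, 7, 10, 11, 19, 22]

The merge sort proceeds by recursively splitting the array and merging sorted halves.
After all merges, the sorted array is [5, 7, 10, 11, 19, 22].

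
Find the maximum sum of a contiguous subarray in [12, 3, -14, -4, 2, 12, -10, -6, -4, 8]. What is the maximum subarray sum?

Using Kadane's algorithm on [12, 3, -14, -4, 2, 12, -10, -6, -4, 8]:

Scanning through the array:
Position 1 (value 3): max_ending_here = 15, max_so_far = 15
Position 2 (value -14): max_ending_here = 1, max_so_far = 15
Position 3 (value -4): max_ending_here = -3, max_so_far = 15
Position 4 (value 2): max_ending_here = 2, max_so_far = 15
Position 5 (value 12): max_ending_here = 14, max_so_far = 15
Position 6 (value -10): max_ending_here = 4, max_so_far = 15
Position 7 (value -6): max_ending_here = -2, max_so_far = 15
Position 8 (value -4): max_ending_here = -4, max_so_far = 15
Position 9 (value 8): max_ending_here = 8, max_so_far = 15

Maximum subarray: [12, 3]
Maximum sum: 15

The maximum subarray is [12, 3] with sum 15. This subarray runs from index 0 to index 1.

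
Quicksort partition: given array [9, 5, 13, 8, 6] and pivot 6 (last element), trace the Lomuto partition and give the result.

Lomuto partition with pivot = 6:

Initial array: [9, 5, 13, 8, 6]

arr[0]=9 > 6: no swap
arr[1]=5 <= 6: swap with position 0, array becomes [5, 9, 13, 8, 6]
arr[2]=13 > 6: no swap
arr[3]=8 > 6: no swap

Place pivot at position 1: [5, 6, 13, 8, 9]
Pivot position: 1

After partitioning with pivot 6, the array becomes [5, 6, 13, 8, 9]. The pivot is placed at index 1. All elements to the left of the pivot are <= 6, and all elements to the right are > 6.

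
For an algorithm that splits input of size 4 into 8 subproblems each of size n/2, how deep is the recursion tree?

For divide and conquer with division factor 2:

Problem sizes at each level:
Level 0: 4
Level 1: 2
Level 2: 1

The root is level 0 and the size-1 base case is level 2 (the tree spans levels 0 through 2, i.e. 3 levels counting the root), so the depth is the number of divisions: log_2(4) = 2

The recursion tree depth is log_2(4) = 2. At each level, the problem size is divided by 2, so it takes 2 divisions to reduce to a base case of size 1. The algorithm makes 8 recursive calls at each level.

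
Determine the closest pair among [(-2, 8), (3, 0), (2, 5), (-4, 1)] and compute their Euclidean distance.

Computing all pairwise distances among 4 points:

d((-2, 8), (3, 0)) = 9.434
d((-2, 8), (2, 5)) = 5.0 <-- minimum
d((-2, 8), (-4, 1)) = 7.2801
d((3, 0), (2, 5)) = 5.099
d((3, 0), (-4, 1)) = 7.0711
d((2, 5), (-4, 1)) = 7.2111

Closest pair: (-2, 8) and (2, 5) with distance 5.0

The closest pair is (-2, 8) and (2, 5) with Euclidean distance 5.0. For 4 points, brute-force pairwise comparison is shown above. For large n, the divide-and-conquer algorithm (sort by x, recurse on halves, check the dividing strip) achieves O(n log n).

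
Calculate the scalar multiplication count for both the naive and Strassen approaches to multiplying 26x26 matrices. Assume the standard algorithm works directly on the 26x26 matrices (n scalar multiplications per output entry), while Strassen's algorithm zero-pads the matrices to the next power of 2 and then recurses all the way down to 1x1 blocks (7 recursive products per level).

Matrix multiplication for 26x26 matrices:

Strassen's algorithm requires power-of-2 dimensions. Pad 26x26 to 32x32 (next power of 2).

Standard algorithm: 26^3 = 17576 multiplications
Strassen's algorithm: 7^(log2(32)) = 7^5 = 16807 multiplications
Savings: 17576 - 16807 = 769 multiplications

Standard: 17576 multiplications (26^3). Strassen: 16807 multiplications (7^5, after padding to 32x32). Strassen reduces 8 recursive multiplications to 7 at each level.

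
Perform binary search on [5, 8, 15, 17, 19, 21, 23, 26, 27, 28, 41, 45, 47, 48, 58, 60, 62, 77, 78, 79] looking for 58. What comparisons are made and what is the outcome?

Binary search for 58 in [5, 8, 15, 17, 19, 21, 23, 26, 27, 28, 41, 45, 47, 48, 58, 60, 62, 77, 78, 79]:

lo=0, hi=19, mid=9, arr[mid]=28 -> 28 < 58, search right half
lo=10, hi=19, mid=14, arr[mid]=58 -> Found target at index 14!

Binary search finds 58 at index 14 after 2 comparisons. The search repeatedly halves the search space by comparing with the middle element.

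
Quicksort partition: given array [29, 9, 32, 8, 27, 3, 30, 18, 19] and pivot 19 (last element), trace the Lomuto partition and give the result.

Lomuto partition with pivot = 19:

Initial array: [29, 9, 32, 8, 27, 3, 30, 18, 19]

arr[0]=29 > 19: no swap
arr[1]=9 <= 19: swap with position 0, array becomes [9, 29, 32, 8, 27, 3, 30, 18, 19]
arr[2]=32 > 19: no swap
arr[3]=8 <= 19: swap with position 1, array becomes [9, 8, 32, 29, 27, 3, 30, 18, 19]
arr[4]=27 > 19: no swap
arr[5]=3 <= 19: swap with position 2, array becomes [9, 8, 3, 29, 27, 32, 30, 18, 19]
arr[6]=30 > 19: no swap
arr[7]=18 <= 19: swap with position 3, array becomes [9, 8, 3, 18, 27, 32, 30, 29, 19]

Place pivot at position 4: [9, 8, 3, 18, 19, 32, 30, 29, 27]
Pivot position: 4

After partitioning with pivot 19, the array becomes [9, 8, 3, 18, 19, 32, 30, 29, 27]. The pivot is placed at index 4. All elements to the left of the pivot are <= 19, and all elements to the right are > 19.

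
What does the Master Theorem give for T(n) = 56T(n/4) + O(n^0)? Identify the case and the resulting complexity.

Master Theorem for T(n) = 56T(n/4) + O(n^0):

a = 56, b = 4, c = 0
log_b(a) = log_4(56) = 2.9037

Case 1: c = 0 < log_4(56) = 2.9037
T(n) = O(n^(log_4 56))

For T(n) = 56T(n/4) + O(n^0): log_4(56) = 2.9037. This is Case 1 of the Master Theorem (c < log_b(a), work dominated by leaves), giving O(n^(log_4 56)).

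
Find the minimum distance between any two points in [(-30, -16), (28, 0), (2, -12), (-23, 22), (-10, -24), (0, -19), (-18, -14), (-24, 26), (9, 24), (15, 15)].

Computing all pairwise distances among 10 points:

d((-30, -16), (28, 0)) = 60.1664
d((-30, -16), (2, -12)) = 32.249
d((-30, -16), (-23, 22)) = 38.6394
d((-30, -16), (-10, -24)) = 21.5407
d((-30, -16), (0, -19)) = 30.1496
d((-30, -16), (-18, -14)) = 12.1655
d((-30, -16), (-24, 26)) = 42.4264
d((-30, -16), (9, 24)) = 55.8659
d((-30, -16), (15, 15)) = 54.6443
d((28, 0), (2, -12)) = 28.6356
d((28, 0), (-23, 22)) = 55.5428
d((28, 0), (-10, -24)) = 44.9444
d((28, 0), (0, -19)) = 33.8378
d((28, 0), (-18, -14)) = 48.0833
d((28, 0), (-24, 26)) = 58.1378
d((28, 0), (9, 24)) = 30.6105
d((28, 0), (15, 15)) = 19.8494
d((2, -12), (-23, 22)) = 42.2019
d((2, -12), (-10, -24)) = 16.9706
d((2, -12), (0, -19)) = 7.2801
d((2, -12), (-18, -14)) = 20.0998
d((2, -12), (-24, 26)) = 46.0435
d((2, -12), (9, 24)) = 36.6742
d((2, -12), (15, 15)) = 29.9666
d((-23, 22), (-10, -24)) = 47.8017
d((-23, 22), (0, -19)) = 47.0106
d((-23, 22), (-18, -14)) = 36.3456
d((-23, 22), (-24, 26)) = 4.1231 <-- minimum
d((-23, 22), (9, 24)) = 32.0624
d((-23, 22), (15, 15)) = 38.6394
d((-10, -24), (0, -19)) = 11.1803
d((-10, -24), (-18, -14)) = 12.8062
d((-10, -24), (-24, 26)) = 51.923
d((-10, -24), (9, 24)) = 51.6236
d((-10, -24), (15, 15)) = 46.3249
d((0, -19), (-18, -14)) = 18.6815
d((0, -19), (-24, 26)) = 51.0
d((0, -19), (9, 24)) = 43.9318
d((0, -19), (15, 15)) = 37.1618
d((-18, -14), (-24, 26)) = 40.4475
d((-18, -14), (9, 24)) = 46.6154
d((-18, -14), (15, 15)) = 43.9318
d((-24, 26), (9, 24)) = 33.0606
d((-24, 26), (15, 15)) = 40.5216
d((9, 24), (15, 15)) = 10.8167

Closest pair: (-23, 22) and (-24, 26) with distance 4.1231

The closest pair is (-23, 22) and (-24, 26) with Euclidean distance 4.1231. For 10 points, brute-force pairwise comparison is shown above. For large n, the divide-and-conquer algorithm (sort by x, recurse on halves, check the dividing strip) achieves O(n log n).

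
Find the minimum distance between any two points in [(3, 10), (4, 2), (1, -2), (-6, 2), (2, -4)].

Computing all pairwise distances among 5 points:

d((3, 10), (4, 2)) = 8.0623
d((3, 10), (1, -2)) = 12.1655
d((3, 10), (-6, 2)) = 12.0416
d((3, 10), (2, -4)) = 14.0357
d((4, 2), (1, -2)) = 5.0
d((4, 2), (-6, 2)) = 10.0
d((4, 2), (2, -4)) = 6.3246
d((1, -2), (-6, 2)) = 8.0623
d((1, -2), (2, -4)) = 2.2361 <-- minimum
d((-6, 2), (2, -4)) = 10.0

Closest pair: (1, -2) and (2, -4) with distance 2.2361

The closest pair is (1, -2) and (2, -4) with Euclidean distance 2.2361. For 5 points, brute-force pairwise comparison is shown above. For large n, the divide-and-conquer algorithm (sort by x, recurse on halves, check the dividing strip) achieves O(n log n).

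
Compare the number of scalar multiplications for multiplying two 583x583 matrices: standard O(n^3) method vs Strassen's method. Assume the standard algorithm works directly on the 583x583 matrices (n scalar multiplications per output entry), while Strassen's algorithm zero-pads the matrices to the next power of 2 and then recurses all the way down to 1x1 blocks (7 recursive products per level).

Matrix multiplication for 583x583 matrices:

Strassen's algorithm requires power-of-2 dimensions. Pad 583x583 to 1024x1024 (next power of 2).

Standard algorithm: 583^3 = 198155287 multiplications
Strassen's algorithm: 7^(log2(1024)) = 7^10 = 282475249 multiplications
Difference: 198155287 - 282475249 = -84319962 (Strassen uses MORE here due to padding overhead — for small or just-over-power-of-2 n, padding can outweigh the per-level savings)

Standard: 198155287 multiplications (583^3). Strassen: 282475249 multiplications (7^10, after padding to 1024x1024). Strassen reduces 8 recursive multiplications to 7 at each level.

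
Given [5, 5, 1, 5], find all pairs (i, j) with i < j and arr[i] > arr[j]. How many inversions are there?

Finding inversions in [5, 5, 1, 5]:

(0, 2): arr[0]=5 > arr[2]=1
(1, 2): arr[1]=5 > arr[2]=1

Total inversions: 2

The array has 2 inversion(s): (0,2), (1,2). Each pair (i,j) satisfies i < j and arr[i] > arr[j].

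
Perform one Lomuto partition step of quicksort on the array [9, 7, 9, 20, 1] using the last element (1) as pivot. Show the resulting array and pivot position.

Lomuto partition with pivot = 1:

Initial array: [9, 7, 9, 20, 1]

arr[0]=9 > 1: no swap
arr[1]=7 > 1: no swap
arr[2]=9 > 1: no swap
arr[3]=20 > 1: no swap

Place pivot at position 0: [1, 7, 9, 20, 9]
Pivot position: 0

After partitioning with pivot 1, the array becomes [1, 7, 9, 20, 9]. The pivot is placed at index 0. All elements to the left of the pivot are <= 1, and all elements to the right are > 1.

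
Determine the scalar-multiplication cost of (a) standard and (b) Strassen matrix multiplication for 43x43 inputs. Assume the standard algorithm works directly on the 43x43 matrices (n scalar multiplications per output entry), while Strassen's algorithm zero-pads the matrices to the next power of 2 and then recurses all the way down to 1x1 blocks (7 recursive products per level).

Matrix multiplication for 43x43 matrices:

Strassen's algorithm requires power-of-2 dimensions. Pad 43x43 to 64x64 (next power of 2).

Standard algorithm: 43^3 = 79507 multiplications
Strassen's algorithm: 7^(log2(64)) = 7^6 = 117649 multiplications
Difference: 79507 - 117649 = -38142 (Strassen uses MORE here due to padding overhead — for small or just-over-power-of-2 n, padding can outweigh the per-level savings)

Standard: 79507 multiplications (43^3). Strassen: 117649 multiplications (7^6, after padding to 64x64). Strassen reduces 8 recursive multiplications to 7 at each level.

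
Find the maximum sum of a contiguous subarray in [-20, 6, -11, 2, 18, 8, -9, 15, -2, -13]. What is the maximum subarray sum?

Using Kadane's algorithm on [-20, 6, -11, 2, 18, 8, -9, 15, -2, -13]:

Scanning through the array:
Position 1 (value 6): max_ending_here = 6, max_so_far = 6
Position 2 (value -11): max_ending_here = -5, max_so_far = 6
Position 3 (value 2): max_ending_here = 2, max_so_far = 6
Position 4 (value 18): max_ending_here = 20, max_so_far = 20
Position 5 (value 8): max_ending_here = 28, max_so_far = 28
Position 6 (value -9): max_ending_here = 19, max_so_far = 28
Position 7 (value 15): max_ending_here = 34, max_so_far = 34
Position 8 (value -2): max_ending_here = 32, max_so_far = 34
Position 9 (value -13): max_ending_here = 19, max_so_far = 34

Maximum subarray: [2, 18, 8, -9, 15]
Maximum sum: 34

The maximum subarray is [2, 18, 8, -9, 15] with sum 34. This subarray runs from index 3 to index 7.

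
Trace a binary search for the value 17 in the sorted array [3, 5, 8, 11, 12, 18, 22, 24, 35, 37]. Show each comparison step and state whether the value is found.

Binary search for 17 in [3, 5, 8, 11, 12, 18, 22, 24, 35, 37]:

lo=0, hi=9, mid=4, arr[mid]=12 -> 12 < 17, search right half
lo=5, hi=9, mid=7, arr[mid]=24 -> 24 > 17, search left half
lo=5, hi=6, mid=5, arr[mid]=18 -> 18 > 17, search left half
lo=5 > hi=4, target 17 not found

Binary search determines that 17 is not in the array after 3 comparisons. The search space was exhausted without finding the target.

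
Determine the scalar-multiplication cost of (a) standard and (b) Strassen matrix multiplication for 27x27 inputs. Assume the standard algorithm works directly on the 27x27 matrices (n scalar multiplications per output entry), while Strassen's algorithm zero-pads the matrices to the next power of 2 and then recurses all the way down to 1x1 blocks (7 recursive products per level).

Matrix multiplication for 27x27 matrices:

Strassen's algorithm requires power-of-2 dimensions. Pad 27x27 to 32x32 (next power of 2).

Standard algorithm: 27^3 = 19683 multiplications
Strassen's algorithm: 7^(log2(32)) = 7^5 = 16807 multiplications
Savings: 19683 - 16807 = 2876 multiplications

Standard: 19683 multiplications (27^3). Strassen: 16807 multiplications (7^5, after padding to 32x32). Strassen reduces 8 recursive multiplications to 7 at each level.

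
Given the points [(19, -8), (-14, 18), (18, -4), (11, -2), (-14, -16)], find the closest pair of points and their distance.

Computing all pairwise distances among 5 points:

d((19, -8), (-14, 18)) = 42.0119
d((19, -8), (18, -4)) = 4.1231 <-- minimum
d((19, -8), (11, -2)) = 10.0
d((19, -8), (-14, -16)) = 33.9559
d((-14, 18), (18, -4)) = 38.833
d((-14, 18), (11, -2)) = 32.0156
d((-14, 18), (-14, -16)) = 34.0
d((18, -4), (11, -2)) = 7.2801
d((18, -4), (-14, -16)) = 34.176
d((11, -2), (-14, -16)) = 28.6531

Closest pair: (19, -8) and (18, -4) with distance 4.1231

The closest pair is (19, -8) and (18, -4) with Euclidean distance 4.1231. For 5 points, brute-force pairwise comparison is shown above. For large n, the divide-and-conquer algorithm (sort by x, recurse on halves, check the dividing strip) achieves O(n log n).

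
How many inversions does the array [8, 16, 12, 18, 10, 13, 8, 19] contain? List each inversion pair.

Finding inversions in [8, 16, 12, 18, 10, 13, 8, 19]:

(1, 2): arr[1]=16 > arr[2]=12
(1, 4): arr[1]=16 > arr[4]=10
(1, 5): arr[1]=16 > arr[5]=13
(1, 6): arr[1]=16 > arr[6]=8
(2, 4): arr[2]=12 > arr[4]=10
(2, 6): arr[2]=12 > arr[6]=8
(3, 4): arr[3]=18 > arr[4]=10
(3, 5): arr[3]=18 > arr[5]=13
(3, 6): arr[3]=18 > arr[6]=8
(4, 6): arr[4]=10 > arr[6]=8
(5, 6): arr[5]=13 > arr[6]=8

Total inversions: 11

The array has 11 inversion(s): (1,2), (1,4), (1,5), (1,6), (2,4), (2,6), (3,4), (3,5), (3,6), (4,6), (5,6). Each pair (i,j) satisfies i < j and arr[i] > arr[j].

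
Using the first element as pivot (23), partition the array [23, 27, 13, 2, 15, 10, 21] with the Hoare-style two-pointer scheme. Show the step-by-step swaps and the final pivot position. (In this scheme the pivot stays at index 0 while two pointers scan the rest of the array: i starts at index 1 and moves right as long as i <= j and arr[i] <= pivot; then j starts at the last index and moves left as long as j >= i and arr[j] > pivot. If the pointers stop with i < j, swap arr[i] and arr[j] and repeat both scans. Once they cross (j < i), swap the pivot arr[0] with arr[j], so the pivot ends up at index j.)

Hoare-style two-pointer partition with pivot = 23:

Initial array: [23, 27, 13, 2, 15, 10, 21]

Pointers start at i = 1, j = 6.
i stops at index 1 (arr[1]=27 > 23), j stops at index 6 (arr[6]=21 <= 23): swap arr[1] and arr[6], array becomes [23, 21, 13, 2, 15, 10, 27]
i ends at 6, j ends at 5: the pointers have crossed (j < i), so scanning stops.

Swap pivot arr[0] with arr[5] to place pivot at position 5: [10, 21, 13, 2, 15, 23, 27]
Pivot position: 5

After partitioning with pivot 23, the array becomes [10, 21, 13, 2, 15, 23, 27]. The pivot is placed at index 5. All elements to the left of the pivot are <= 23, and all elements to the right are > 23.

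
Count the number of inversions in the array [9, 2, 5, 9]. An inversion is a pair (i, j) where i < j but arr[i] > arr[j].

Finding inversions in [9, 2, 5, 9]:

(0, 1): arr[0]=9 > arr[1]=2
(0, 2): arr[0]=9 > arr[2]=5

Total inversions: 2

The array has 2 inversion(s): (0,1), (0,2). Each pair (i,j) satisfies i < j and arr[i] > arr[j].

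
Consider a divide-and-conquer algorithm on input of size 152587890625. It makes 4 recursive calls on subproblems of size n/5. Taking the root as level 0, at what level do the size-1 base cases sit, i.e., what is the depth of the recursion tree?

For divide and conquer with division factor 5:

Problem sizes at each level:
Level 0: 152587890625
Level 1: 30517578125
Level 2: 6103515625
Level 3: 1220703125
Level 4: 244140625
Level 5: 48828125
Level 6: 9765625
Level 7: 1953125
Level 8: 390625
Level 9: 78125
Level 10: 15625
Level 11: 3125
Level 12: 625
Level 13: 125
Level 14: 25
Level 15: 5
Level 16: 1

The root is level 0 and the size-1 base case is level 16 (the tree spans levels 0 through 16, i.e. 17 levels counting the root), so the depth is the number of divisions: log_5(152587890625) = 16

The recursion tree depth is log_5(152587890625) = 16. At each level, the problem size is divided by 5, so it takes 16 divisions to reduce to a base case of size 1. The algorithm makes 4 recursive calls at each level.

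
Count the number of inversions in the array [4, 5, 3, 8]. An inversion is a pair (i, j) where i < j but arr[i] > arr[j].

Finding inversions in [4, 5, 3, 8]:

(0, 2): arr[0]=4 > arr[2]=3
(1, 2): arr[1]=5 > arr[2]=3

Total inversions: 2

The array has 2 inversion(s): (0,2), (1,2). Each pair (i,j) satisfies i < j and arr[i] > arr[j].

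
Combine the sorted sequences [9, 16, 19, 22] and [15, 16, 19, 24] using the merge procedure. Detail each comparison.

Merging process:

Compare 9 vs 15: take 9 from left. Merged: [9]
Compare 16 vs 15: take 15 from right. Merged: [9, 15]
Compare 16 vs 16: take 16 from left. Merged: [9, 15, 16]
Compare 19 vs 16: take 16 from right. Merged: [9, 15, 16, 16]
Compare 19 vs 19: take 19 from left. Merged: [9, 15, 16, 16, 19]
Compare 22 vs 19: take 19 from right. Merged: [9, 15, 16, 16, 19, 19]
Compare 22 vs 24: take 22 from left. Merged: [9, 15, 16, 16, 19, 19, 22]
Append remaining from right: [24]. Merged: [9, 15, 16, 16, 19, 19, 22, 24]

Final merged array: [9, 15, 16, 16, 19, 19, 22, 24]
Total comparisons: 7

The merged array is [9, 15, 16, 16, 19, 19, 22, 24], requiring 7 comparisons. The merge step runs in O(n) time where n is the total number of elements.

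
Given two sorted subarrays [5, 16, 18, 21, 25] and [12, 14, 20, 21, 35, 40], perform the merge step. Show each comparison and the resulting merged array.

Merging process:

Compare 5 vs 12: take 5 from left. Merged: [5]
Compare 16 vs 12: take 12 from right. Merged: [5, 12]
Compare 16 vs 14: take 14 from right. Merged: [5, 12, 14]
Compare 16 vs 20: take 16 from left. Merged: [5, 12, 14, 16]
Compare 18 vs 20: take 18 from left. Merged: [5, 12, 14, 16, 18]
Compare 21 vs 20: take 20 from right. Merged: [5, 12, 14, 16, 18, 20]
Compare 21 vs 21: take 21 from left. Merged: [5, 12, 14, 16, 18, 20, 21]
Compare 25 vs 21: take 21 from right. Merged: [5, 12, 14, 16, 18, 20, 21, 21]
Compare 25 vs 35: take 25 from left. Merged: [5, 12, 14, 16, 18, 20, 21, 21, 25]
Append remaining from right: [35, 40]. Merged: [5, 12, 14, 16, 18, 20, 21, 21, 25, 35, 40]

Final merged array: [5, 12, 14, 16, 18, 20, 21, 21, 25, 35, 40]
Total comparisons: 9

The merged array is [5, 12, 14, 16, 18, 20, 21, 21, 25, 35, 40], requiring 9 comparisons. The merge step runs in O(n) time where n is the total number of elements.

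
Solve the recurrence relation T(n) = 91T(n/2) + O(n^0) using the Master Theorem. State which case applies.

Master Theorem for T(n) = 91T(n/2) + O(n^0):

a = 91, b = 2, c = 0
log_b(a) = log_2(91) = 6.5078

Case 1: c = 0 < log_2(91) = 6.5078
T(n) = O(n^(log_2 91))

For T(n) = 91T(n/2) + O(n^0): log_2(91) = 6.5078. This is Case 1 of the Master Theorem (c < log_b(a), work dominated by leaves), giving O(n^(log_2 91)).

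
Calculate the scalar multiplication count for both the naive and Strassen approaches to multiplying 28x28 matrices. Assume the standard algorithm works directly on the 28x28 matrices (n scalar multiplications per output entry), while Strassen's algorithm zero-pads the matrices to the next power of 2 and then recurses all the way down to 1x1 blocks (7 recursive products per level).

Matrix multiplication for 28x28 matrices:

Strassen's algorithm requires power-of-2 dimensions. Pad 28x28 to 32x32 (next power of 2).

Standard algorithm: 28^3 = 21952 multiplications
Strassen's algorithm: 7^(log2(32)) = 7^5 = 16807 multiplications
Savings: 21952 - 16807 = 5145 multiplications

Standard: 21952 multiplications (28^3). Strassen: 16807 multiplications (7^5, after padding to 32x32). Strassen reduces 8 recursive multiplications to 7 at each level.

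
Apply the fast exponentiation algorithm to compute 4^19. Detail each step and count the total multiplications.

Computing 4^19 by squaring (build up from 4^1; each line after the first costs one multiplication):

4^1 = 4
4^2 = (4^1)^2 = 4^2 = 16
4^4 = (4^2)^2 = 16^2 = 256
4^8 = (4^4)^2 = 256^2 = 65536
4^9 = 4 * 4^8 = 4 * 65536 = 262144
4^18 = (4^9)^2 = 262144^2 = 68719476736
4^19 = 4 * 4^18 = 4 * 68719476736 = 274877906944

Result: 274877906944
Multiplications needed: 6 (6 lines after 4^1)

4^19 = 274877906944. Using exponentiation by squaring, this requires 6 multiplications. The key idea: if the exponent is even, square the half-power; if odd, multiply by the base once.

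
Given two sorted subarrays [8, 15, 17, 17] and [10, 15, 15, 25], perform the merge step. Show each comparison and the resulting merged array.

Merging process:

Compare 8 vs 10: take 8 from left. Merged: [8]
Compare 15 vs 10: take 10 from right. Merged: [8, 10]
Compare 15 vs 15: take 15 from left. Merged: [8, 10, 15]
Compare 17 vs 15: take 15 from right. Merged: [8, 10, 15, 15]
Compare 17 vs 15: take 15 from right. Merged: [8, 10, 15, 15, 15]
Compare 17 vs 25: take 17 from left. Merged: [8, 10, 15, 15, 15, 17]
Compare 17 vs 25: take 17 from left. Merged: [8, 10, 15, 15, 15, 17, 17]
Append remaining from right: [25]. Merged: [8, 10, 15, 15, 15, 17, 17, 25]

Final merged array: [8, 10, 15, 15, 15, 17, 17, 25]
Total comparisons: 7

The merged array is [8, 10, 15, 15, 15, 17, 17, 25], requiring 7 comparisons. The merge step runs in O(n) time where n is the total number of elements.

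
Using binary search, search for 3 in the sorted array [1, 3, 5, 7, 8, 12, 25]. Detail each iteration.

Binary search for 3 in [1, 3, 5, 7, 8, 12, 25]:

lo=0, hi=6, mid=3, arr[mid]=7 -> 7 > 3, search left half
lo=0, hi=2, mid=1, arr[mid]=3 -> Found target at index 1!

Binary search finds 3 at index 1 after 2 comparisons. The search repeatedly halves the search space by comparing with the middle element.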